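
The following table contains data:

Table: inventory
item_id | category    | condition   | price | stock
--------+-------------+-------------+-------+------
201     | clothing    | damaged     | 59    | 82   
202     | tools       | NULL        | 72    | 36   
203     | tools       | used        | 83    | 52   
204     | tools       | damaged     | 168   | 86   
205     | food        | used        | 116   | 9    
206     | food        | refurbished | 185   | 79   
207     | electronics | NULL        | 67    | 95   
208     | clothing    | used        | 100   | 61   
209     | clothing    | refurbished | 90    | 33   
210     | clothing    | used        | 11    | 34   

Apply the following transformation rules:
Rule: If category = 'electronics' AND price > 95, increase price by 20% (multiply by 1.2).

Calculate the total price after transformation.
951

Step 1: Find records where category = 'electronics' AND price > 95
Step 2: 0 records match, summing to 0
Step 3: After multiplier: 0 × 1.2 = 0.0
Step 4: Unaffected records sum: 951
Step 5: Final sum = 0.0 + 951 = 951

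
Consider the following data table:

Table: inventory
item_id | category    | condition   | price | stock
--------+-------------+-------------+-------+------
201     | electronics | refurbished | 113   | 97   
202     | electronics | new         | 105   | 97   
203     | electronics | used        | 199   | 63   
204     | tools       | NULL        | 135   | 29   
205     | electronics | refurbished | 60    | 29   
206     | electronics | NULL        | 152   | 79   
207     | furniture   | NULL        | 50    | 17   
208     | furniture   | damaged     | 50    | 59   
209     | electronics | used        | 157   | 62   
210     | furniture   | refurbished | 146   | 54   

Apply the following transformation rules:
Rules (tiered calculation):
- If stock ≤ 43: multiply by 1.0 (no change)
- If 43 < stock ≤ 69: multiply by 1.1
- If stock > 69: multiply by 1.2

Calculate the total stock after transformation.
664.4

Step 1: Tier 1 (stock ≤ 43): 3 records, sum = 75 × 1.0 = 75.0
Step 2: Tier 2 (43 < stock ≤ 69): 4 records, sum = 238 × 1.1 = 261.8
Step 3: Tier 3 (stock > 69): 3 records, sum = 273 × 1.2 = 327.6
Step 4: Final sum = 75.0 + 261.8 + 327.6 = 664.4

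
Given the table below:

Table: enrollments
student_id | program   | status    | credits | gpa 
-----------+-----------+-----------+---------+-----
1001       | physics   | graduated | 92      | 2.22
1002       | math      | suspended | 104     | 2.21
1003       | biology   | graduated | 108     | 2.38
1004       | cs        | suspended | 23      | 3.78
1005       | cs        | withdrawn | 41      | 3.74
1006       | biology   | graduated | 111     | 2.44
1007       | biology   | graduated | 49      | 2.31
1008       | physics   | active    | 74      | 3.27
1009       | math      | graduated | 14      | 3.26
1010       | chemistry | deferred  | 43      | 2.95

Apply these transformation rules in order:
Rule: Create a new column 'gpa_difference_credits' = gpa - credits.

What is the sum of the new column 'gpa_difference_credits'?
-630.44

Step 1: For each record, compute gpa - credits
Example calculations:
  2.22 - 92 = -89.78
  2.21 - 104 = -101.79
  2.38 - 108 = -105.62
  ...
Step 2: Sum all derived values
Step 3: Total = -630.44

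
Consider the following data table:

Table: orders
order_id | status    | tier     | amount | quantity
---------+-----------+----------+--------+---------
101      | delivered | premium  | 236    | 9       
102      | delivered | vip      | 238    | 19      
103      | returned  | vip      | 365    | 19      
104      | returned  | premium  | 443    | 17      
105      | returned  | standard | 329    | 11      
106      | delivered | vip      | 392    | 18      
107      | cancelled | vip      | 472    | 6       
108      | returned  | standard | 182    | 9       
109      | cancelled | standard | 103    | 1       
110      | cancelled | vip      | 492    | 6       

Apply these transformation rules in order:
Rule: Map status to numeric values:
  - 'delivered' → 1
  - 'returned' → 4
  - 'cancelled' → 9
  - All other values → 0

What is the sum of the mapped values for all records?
46

Step 1: Apply mapping to each record
Step 2: Count by status:
  'delivered': 3 records × 1 = 3
  'returned': 4 records × 4 = 16
  'cancelled': 3 records × 9 = 27
Step 3: Sum all mapped values = 46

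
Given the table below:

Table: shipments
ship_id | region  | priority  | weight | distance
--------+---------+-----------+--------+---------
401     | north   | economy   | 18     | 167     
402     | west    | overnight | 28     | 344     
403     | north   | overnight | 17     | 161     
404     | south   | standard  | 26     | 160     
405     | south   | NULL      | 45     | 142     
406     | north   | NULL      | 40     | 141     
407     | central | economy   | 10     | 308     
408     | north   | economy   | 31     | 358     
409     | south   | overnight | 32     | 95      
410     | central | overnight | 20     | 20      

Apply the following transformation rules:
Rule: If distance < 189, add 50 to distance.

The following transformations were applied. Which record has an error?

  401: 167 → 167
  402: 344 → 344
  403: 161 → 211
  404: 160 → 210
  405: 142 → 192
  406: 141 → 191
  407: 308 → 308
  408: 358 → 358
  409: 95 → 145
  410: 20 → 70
Record 401 has an error. The correct transformed value should be 217, not 167.

Step 1: Check each record against the rule
Step 2: Record 401 has distance = 167
Step 3: Since 167 < 189, the bonus should have been applied
Step 4: Correct value = 217, but claimed value = 167
Conclusion: Record 401 has the error.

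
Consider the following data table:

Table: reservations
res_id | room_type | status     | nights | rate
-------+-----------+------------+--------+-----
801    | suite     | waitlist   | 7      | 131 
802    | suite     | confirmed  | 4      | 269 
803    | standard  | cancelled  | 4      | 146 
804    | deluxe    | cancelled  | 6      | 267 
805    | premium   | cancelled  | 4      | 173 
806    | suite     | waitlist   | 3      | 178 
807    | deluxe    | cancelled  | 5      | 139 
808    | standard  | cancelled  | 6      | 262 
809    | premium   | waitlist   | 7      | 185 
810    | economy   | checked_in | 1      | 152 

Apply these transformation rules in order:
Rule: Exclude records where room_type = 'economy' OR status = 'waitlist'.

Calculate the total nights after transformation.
29

Step 1: Find records where room_type = 'economy' OR status = 'waitlist'
Step 2: 4 records match, summing to 18
Step 3: Original sum: 47
Step 4: Remaining sum = 47 - 18 = 29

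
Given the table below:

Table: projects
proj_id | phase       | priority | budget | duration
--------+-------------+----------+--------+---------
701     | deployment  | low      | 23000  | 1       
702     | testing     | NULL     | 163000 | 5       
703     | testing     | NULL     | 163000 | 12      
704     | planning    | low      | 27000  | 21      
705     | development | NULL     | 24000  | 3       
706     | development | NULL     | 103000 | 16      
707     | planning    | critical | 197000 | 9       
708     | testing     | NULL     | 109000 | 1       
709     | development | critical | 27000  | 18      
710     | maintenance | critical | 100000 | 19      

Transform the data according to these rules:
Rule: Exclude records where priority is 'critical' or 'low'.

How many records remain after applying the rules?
5

Step 1: Count records to exclude
  - 3 (critical) + 2 (low) = 5 records
Step 2: Total records: 10
Step 3: Remaining = 10 - 5 = 5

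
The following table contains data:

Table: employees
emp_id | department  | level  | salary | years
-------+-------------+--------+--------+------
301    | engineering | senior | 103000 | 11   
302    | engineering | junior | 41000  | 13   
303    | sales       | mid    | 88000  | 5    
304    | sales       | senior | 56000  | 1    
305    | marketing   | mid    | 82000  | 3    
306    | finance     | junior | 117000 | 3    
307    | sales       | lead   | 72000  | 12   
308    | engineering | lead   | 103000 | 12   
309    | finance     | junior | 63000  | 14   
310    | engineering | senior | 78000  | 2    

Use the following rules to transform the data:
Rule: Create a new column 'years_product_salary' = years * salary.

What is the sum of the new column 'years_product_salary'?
5897000

Step 1: For each record, compute years * salary
Example calculations:
  11 * 103000 = 1133000
  13 * 41000 = 533000
  5 * 88000 = 440000
  ...
Step 2: Sum all derived values
Step 3: Total = 5897000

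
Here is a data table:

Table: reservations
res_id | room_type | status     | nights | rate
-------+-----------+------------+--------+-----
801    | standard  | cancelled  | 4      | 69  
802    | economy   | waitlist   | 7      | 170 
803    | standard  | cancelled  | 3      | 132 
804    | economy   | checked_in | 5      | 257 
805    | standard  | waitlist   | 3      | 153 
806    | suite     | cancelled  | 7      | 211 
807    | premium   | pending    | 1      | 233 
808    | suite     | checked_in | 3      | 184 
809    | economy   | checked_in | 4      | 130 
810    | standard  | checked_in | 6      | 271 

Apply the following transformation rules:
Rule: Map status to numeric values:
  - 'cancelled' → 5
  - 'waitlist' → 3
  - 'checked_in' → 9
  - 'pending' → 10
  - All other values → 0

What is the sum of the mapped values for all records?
67

Step 1: Apply mapping to each record
Step 2: Count by status:
  'cancelled': 3 records × 5 = 15
  'waitlist': 2 records × 3 = 6
  'checked_in': 4 records × 9 = 36
  'pending': 1 records × 10 = 10
Step 3: Sum all mapped values = 67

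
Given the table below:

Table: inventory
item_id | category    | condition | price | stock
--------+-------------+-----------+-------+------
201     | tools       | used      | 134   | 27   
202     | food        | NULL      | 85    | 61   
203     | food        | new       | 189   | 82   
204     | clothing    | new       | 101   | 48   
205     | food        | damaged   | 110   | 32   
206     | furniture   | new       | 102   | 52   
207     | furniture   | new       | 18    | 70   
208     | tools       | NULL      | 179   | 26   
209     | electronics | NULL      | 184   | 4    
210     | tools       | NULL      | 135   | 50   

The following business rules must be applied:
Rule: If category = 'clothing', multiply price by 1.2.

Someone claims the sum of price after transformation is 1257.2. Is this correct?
Yes, the result is correct.

Step 1: Calculate the correct sum after transformation
Step 2: Apply multiplier 1.2 to records where category = 'clothing'
Step 3: Correct result = 1257.2
Step 4: Claimed result = 1257.2
Step 5: 1257.2 = 1257.2 ✓
Conclusion: The claimed result is correct.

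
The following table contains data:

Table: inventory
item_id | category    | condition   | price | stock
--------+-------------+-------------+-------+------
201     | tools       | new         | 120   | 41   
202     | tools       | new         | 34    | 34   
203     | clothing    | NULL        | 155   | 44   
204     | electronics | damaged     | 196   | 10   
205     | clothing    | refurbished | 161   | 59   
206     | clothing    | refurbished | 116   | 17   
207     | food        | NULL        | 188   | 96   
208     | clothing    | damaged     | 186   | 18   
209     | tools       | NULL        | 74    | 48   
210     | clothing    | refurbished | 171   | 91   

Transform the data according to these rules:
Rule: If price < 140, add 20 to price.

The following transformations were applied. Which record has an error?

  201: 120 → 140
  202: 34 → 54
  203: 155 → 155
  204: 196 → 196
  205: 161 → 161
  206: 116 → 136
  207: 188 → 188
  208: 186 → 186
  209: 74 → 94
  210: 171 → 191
Record 210 has an error. The correct transformed value should be 171, not 191.

Step 1: Check each record against the rule
Step 2: Record 210 has price = 171
Step 3: Since 171 >= 140, the bonus should not have been applied
Step 4: Correct value = 171, but claimed value = 191
Conclusion: Record 210 has the error.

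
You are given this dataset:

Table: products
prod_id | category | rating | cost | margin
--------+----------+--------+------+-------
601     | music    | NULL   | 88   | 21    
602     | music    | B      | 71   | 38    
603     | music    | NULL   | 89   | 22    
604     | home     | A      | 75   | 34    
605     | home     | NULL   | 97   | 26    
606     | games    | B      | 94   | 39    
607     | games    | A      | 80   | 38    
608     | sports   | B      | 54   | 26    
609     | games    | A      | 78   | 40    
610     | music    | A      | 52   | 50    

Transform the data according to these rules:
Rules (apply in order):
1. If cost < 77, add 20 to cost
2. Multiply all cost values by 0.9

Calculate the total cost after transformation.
772.2

Step 1: Apply Rule 1 - Add 20 to records with cost < 77
  - 4 records affected: 252 + (4 × 20) = 332
  - Unaffected records: 526
  - Sum after Rule 1: 858
Step 2: Apply Rule 2 - Multiply all by 0.9
  - 858 × 0.9 = 772.2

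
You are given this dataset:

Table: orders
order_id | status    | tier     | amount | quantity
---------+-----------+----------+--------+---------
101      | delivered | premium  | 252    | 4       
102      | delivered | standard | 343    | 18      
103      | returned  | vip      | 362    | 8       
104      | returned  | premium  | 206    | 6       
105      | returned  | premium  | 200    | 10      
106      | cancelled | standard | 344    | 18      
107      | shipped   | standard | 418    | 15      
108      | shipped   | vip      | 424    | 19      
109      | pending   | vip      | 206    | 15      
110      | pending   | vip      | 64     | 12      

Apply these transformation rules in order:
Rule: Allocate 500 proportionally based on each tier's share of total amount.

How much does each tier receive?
premium: 116.71, standard: 195.99, vip: 187.3

Step 1: Calculate total amount = 2819
Step 2: Calculate each tier's proportion:
  premium: 658/2819 = 23.34% → 116.71
  standard: 1105/2819 = 39.20% → 195.99
  vip: 1056/2819 = 37.46% → 187.3
Step 3: Verify: sum of allocations ≈ 500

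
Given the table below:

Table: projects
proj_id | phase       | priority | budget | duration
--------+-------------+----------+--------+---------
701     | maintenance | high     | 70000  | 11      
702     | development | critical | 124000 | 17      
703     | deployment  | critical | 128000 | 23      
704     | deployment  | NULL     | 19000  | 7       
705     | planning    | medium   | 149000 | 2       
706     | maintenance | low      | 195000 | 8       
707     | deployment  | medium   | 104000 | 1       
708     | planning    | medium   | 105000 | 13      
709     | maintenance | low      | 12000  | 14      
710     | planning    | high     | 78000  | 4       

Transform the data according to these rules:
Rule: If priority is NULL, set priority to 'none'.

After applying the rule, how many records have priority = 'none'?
1

Step 1: Count records where priority IS NULL
Step 2: Found 1 records with NULL priority
Step 3: These records will have priority set to 'none'
Step 4: Records already having priority = 'none': 0
Step 5: Answer: 1 + 0 = 1 records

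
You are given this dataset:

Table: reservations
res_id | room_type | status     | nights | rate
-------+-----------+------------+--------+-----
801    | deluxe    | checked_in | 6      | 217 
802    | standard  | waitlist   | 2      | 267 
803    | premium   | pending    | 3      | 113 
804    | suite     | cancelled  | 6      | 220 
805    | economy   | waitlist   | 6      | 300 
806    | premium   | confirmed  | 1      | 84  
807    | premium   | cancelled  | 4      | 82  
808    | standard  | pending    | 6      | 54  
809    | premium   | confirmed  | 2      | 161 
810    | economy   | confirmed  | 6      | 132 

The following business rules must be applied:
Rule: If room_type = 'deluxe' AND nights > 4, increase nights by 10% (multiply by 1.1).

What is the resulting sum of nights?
42.6

Step 1: Find records where room_type = 'deluxe' AND nights > 4
Step 2: 1 records match, summing to 6
Step 3: After multiplier: 6 × 1.1 = 6.6
Step 4: Unaffected records sum: 36
Step 5: Final sum = 6.6 + 36 = 42.6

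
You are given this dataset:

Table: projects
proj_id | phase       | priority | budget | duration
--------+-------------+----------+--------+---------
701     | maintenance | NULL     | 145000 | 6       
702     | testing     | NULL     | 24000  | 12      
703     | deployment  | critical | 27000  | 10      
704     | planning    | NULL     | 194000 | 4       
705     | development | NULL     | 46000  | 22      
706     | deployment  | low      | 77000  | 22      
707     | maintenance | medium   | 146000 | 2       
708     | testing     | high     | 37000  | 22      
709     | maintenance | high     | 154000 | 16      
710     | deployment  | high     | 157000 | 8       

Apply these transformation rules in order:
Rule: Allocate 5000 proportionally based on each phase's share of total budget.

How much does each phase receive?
deployment: 1295.93, development: 228.4, maintenance: 2209.53, planning: 963.26, testing: 302.88

Step 1: Calculate total budget = 1007000
Step 2: Calculate each phase's proportion:
  deployment: 261000/1007000 = 25.92% → 1295.93
  development: 46000/1007000 = 4.57% → 228.4
  maintenance: 445000/1007000 = 44.19% → 2209.53
  planning: 194000/1007000 = 19.27% → 963.26
  testing: 61000/1007000 = 6.06% → 302.88
Step 3: Verify: sum of allocations ≈ 5000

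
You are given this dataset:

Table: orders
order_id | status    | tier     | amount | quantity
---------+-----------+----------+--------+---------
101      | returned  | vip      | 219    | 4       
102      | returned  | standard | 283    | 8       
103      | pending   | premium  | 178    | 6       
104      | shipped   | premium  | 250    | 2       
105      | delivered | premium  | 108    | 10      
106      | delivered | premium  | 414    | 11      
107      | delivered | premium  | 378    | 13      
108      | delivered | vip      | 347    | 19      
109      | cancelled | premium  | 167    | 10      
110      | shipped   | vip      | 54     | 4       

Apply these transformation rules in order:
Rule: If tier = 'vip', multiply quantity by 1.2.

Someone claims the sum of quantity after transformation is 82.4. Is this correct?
No, the correct result is 92.4.

Step 1: Calculate the correct sum after transformation
Step 2: Apply multiplier 1.2 to records where tier = 'vip'
Step 3: Correct result = 92.4
Step 4: Claimed result = 82.4
Step 5: 92.4 ≠ 82.4
Conclusion: The claimed result is incorrect. The correct answer is 92.4.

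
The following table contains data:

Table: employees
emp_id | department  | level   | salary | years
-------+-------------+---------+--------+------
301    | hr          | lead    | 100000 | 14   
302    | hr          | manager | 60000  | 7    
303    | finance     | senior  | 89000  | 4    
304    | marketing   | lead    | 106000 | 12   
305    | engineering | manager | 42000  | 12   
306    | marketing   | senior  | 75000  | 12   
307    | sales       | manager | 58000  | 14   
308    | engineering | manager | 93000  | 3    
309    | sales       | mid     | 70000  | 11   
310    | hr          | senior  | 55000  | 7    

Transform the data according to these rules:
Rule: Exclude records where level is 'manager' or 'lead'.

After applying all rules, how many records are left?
4

Step 1: Count records to exclude
  - 4 (manager) + 2 (lead) = 6 records
Step 2: Total records: 10
Step 3: Remaining = 10 - 6 = 4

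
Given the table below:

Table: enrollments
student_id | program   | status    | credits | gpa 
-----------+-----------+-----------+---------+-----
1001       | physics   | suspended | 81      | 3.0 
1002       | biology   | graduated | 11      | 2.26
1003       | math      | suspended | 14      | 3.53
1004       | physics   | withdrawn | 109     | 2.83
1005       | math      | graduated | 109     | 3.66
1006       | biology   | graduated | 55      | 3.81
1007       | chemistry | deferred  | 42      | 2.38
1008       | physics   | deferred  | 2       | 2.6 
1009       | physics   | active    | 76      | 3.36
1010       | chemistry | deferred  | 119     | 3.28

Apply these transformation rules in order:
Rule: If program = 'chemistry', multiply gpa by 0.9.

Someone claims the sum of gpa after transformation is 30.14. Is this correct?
Yes, the result is correct.

Step 1: Calculate the correct sum after transformation
Step 2: Apply multiplier 0.9 to records where program = 'chemistry'
Step 3: Correct result = 30.14
Step 4: Claimed result = 30.14
Step 5: 30.14 = 30.14 ✓
Conclusion: The claimed result is correct.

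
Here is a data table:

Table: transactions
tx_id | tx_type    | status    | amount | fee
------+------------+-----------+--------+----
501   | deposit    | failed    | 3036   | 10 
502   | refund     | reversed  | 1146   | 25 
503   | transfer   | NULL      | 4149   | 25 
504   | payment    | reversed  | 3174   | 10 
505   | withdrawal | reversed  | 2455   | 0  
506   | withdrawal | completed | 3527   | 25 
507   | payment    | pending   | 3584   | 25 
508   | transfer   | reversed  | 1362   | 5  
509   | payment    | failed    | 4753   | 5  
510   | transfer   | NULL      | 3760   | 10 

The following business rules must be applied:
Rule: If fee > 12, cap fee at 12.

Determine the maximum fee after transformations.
12

Step 1: Original maximum fee = 25
Step 2: Apply cap at 12
Step 3: 4 records had fee > 12 and were capped
Step 4: Maximum after transformation = 12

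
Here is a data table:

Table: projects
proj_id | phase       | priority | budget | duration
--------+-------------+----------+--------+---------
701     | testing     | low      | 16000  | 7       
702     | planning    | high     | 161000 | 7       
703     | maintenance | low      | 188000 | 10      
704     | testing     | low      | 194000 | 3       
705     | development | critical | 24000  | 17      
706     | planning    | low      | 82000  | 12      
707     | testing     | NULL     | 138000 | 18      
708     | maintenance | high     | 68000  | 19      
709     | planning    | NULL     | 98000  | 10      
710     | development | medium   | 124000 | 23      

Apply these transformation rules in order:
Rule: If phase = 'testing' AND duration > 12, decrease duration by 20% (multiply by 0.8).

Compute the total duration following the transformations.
122.4

Step 1: Find records where phase = 'testing' AND duration > 12
Step 2: 1 records match, summing to 18
Step 3: After multiplier: 18 × 0.8 = 14.4
Step 4: Unaffected records sum: 108
Step 5: Final sum = 14.4 + 108 = 122.4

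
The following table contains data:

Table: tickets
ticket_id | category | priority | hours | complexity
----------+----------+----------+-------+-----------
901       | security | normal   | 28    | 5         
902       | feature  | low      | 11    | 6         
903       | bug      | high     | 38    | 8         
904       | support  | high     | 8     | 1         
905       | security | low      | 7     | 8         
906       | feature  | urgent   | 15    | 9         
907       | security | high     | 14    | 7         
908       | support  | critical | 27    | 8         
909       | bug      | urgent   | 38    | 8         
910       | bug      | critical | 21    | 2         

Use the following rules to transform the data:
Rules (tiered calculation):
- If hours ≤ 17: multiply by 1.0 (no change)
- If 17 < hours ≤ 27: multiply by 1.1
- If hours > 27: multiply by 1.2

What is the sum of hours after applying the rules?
232.6

Step 1: Tier 1 (hours ≤ 17): 5 records, sum = 55 × 1.0 = 55.0
Step 2: Tier 2 (17 < hours ≤ 27): 2 records, sum = 48 × 1.1 = 52.8
Step 3: Tier 3 (hours > 27): 3 records, sum = 104 × 1.2 = 124.8
Step 4: Final sum = 55.0 + 52.8 + 124.8 = 232.6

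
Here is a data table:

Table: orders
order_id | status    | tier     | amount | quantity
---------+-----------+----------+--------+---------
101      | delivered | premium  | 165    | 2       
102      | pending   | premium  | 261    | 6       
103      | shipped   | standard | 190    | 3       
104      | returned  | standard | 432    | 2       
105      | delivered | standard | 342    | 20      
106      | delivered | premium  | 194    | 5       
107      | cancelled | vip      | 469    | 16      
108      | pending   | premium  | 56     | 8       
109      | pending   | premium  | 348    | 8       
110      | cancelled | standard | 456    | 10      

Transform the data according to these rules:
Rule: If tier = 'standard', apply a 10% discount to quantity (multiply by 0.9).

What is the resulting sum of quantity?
76.5

Step 1: Records with tier = 'standard' have total quantity = 35
Step 2: Apply multiplier: 35 × 0.9 = 31.5
Step 3: Other records total: 45
Step 4: Final sum = 31.5 + 45 = 76.5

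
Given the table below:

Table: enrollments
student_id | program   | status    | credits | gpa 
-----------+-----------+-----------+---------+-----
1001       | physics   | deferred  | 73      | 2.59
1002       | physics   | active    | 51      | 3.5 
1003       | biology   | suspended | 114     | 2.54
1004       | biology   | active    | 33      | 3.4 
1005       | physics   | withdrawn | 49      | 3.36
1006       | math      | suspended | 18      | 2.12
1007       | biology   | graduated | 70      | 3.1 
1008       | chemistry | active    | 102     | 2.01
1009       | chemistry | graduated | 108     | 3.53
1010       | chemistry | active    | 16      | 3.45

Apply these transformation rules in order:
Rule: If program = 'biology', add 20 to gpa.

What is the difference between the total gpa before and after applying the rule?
60.0

Step 1: Original sum of gpa = 29.6
Step 2: 3 records have program = 'biology'
Step 3: Each affected record changes by 20
Step 4: Total change = 3 × 20 = 60
Step 5: New sum = 29.6 + 60 = 89.6
Step 6: Difference = |89.6 - 29.6| = 60.0
        (Sum increased by 60.0)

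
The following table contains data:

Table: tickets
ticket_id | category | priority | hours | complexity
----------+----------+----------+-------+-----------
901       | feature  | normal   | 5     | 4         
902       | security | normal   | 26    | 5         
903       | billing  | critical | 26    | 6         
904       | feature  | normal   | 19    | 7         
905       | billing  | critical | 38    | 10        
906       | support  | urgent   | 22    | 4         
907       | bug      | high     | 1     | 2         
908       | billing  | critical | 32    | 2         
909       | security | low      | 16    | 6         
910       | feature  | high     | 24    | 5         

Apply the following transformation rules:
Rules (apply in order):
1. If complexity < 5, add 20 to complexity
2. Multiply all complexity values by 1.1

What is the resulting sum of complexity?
144.1

Step 1: Apply Rule 1 - Add 20 to records with complexity < 5
  - 4 records affected: 12 + (4 × 20) = 92
  - Unaffected records: 39
  - Sum after Rule 1: 131
Step 2: Apply Rule 2 - Multiply all by 1.1
  - 131 × 1.1 = 144.1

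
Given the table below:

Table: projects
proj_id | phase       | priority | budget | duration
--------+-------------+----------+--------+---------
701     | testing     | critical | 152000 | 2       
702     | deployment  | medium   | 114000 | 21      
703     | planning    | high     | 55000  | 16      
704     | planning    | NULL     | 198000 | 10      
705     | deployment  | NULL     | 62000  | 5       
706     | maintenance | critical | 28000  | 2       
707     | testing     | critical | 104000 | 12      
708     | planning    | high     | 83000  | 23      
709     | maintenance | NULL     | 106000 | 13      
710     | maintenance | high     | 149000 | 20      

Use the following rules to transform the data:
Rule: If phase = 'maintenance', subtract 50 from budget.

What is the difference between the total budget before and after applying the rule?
150

Step 1: Original sum of budget = 1051000
Step 2: 3 records have phase = 'maintenance'
Step 3: Each affected record changes by -50
Step 4: Total change = 3 × -50 = -150
Step 5: New sum = 1051000 + -150 = 1050850
Step 6: Difference = |1050850 - 1051000| = 150
        (Sum decreased by 150)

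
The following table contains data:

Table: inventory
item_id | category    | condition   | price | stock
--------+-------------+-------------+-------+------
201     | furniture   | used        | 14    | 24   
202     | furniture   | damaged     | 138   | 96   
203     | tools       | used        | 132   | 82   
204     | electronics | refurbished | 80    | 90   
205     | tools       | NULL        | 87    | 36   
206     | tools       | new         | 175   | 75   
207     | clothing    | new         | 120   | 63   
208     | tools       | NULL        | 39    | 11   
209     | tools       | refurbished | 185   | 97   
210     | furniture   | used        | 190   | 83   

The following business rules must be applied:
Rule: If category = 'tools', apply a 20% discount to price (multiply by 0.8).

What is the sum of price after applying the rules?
1036.4

Step 1: Records with category = 'tools' have total price = 618
Step 2: Apply multiplier: 618 × 0.8 = 494.4
Step 3: Other records total: 542
Step 4: Final sum = 494.4 + 542 = 1036.4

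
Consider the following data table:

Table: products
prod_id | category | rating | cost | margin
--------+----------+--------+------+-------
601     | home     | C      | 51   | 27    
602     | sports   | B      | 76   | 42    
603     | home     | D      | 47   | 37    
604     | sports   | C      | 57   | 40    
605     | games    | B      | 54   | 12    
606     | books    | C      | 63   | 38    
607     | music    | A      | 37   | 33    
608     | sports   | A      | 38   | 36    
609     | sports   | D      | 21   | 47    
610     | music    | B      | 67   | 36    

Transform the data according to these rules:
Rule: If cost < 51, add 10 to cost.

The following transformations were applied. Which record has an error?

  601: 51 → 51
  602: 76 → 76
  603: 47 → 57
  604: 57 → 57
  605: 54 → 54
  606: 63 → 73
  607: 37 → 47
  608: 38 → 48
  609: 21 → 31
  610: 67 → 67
Record 606 has an error. The correct transformed value should be 63, not 73.

Step 1: Check each record against the rule
Step 2: Record 606 has cost = 63
Step 3: Since 63 >= 51, the bonus should not have been applied
Step 4: Correct value = 63, but claimed value = 73
Conclusion: Record 606 has the error.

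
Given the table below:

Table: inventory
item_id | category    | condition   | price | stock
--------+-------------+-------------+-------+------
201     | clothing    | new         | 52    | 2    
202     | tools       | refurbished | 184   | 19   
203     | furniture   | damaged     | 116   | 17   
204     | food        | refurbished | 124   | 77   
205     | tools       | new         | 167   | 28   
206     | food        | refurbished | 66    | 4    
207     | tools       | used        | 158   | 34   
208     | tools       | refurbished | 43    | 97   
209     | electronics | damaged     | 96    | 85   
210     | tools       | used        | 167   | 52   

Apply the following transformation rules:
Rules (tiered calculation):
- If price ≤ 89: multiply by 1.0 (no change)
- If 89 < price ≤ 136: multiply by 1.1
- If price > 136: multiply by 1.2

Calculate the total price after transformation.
1341.8

Step 1: Tier 1 (price ≤ 89): 3 records, sum = 161 × 1.0 = 161.0
Step 2: Tier 2 (89 < price ≤ 136): 3 records, sum = 336 × 1.1 = 369.6
Step 3: Tier 3 (price > 136): 4 records, sum = 676 × 1.2 = 811.2
Step 4: Final sum = 161.0 + 369.6 + 811.2 = 1341.8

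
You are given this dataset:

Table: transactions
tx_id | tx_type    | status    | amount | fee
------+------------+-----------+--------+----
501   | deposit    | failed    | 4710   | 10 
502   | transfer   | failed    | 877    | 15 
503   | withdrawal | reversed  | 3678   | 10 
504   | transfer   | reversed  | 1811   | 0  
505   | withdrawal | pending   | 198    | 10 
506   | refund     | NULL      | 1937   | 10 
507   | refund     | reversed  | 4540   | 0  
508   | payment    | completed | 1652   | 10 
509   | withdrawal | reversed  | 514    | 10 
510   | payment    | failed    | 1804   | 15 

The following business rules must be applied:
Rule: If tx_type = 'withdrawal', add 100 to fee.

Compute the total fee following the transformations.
390

Step 1: Count records where tx_type = 'withdrawal': 3
Step 2: Total bonus added: 3 × 100 = 300
Step 3: Original sum of fee: 90
Step 4: Final sum = 90 + 300 = 390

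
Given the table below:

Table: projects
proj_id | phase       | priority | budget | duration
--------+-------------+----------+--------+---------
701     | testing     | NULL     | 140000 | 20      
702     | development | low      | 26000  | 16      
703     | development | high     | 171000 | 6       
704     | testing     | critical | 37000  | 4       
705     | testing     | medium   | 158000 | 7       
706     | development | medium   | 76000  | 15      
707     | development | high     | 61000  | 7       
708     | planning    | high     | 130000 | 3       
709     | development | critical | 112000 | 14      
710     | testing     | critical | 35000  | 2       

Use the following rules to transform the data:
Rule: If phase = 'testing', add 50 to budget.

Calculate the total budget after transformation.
946200

Step 1: Count records where phase = 'testing': 4
Step 2: Total bonus added: 4 × 50 = 200
Step 3: Original sum of budget: 946000
Step 4: Final sum = 946000 + 200 = 946200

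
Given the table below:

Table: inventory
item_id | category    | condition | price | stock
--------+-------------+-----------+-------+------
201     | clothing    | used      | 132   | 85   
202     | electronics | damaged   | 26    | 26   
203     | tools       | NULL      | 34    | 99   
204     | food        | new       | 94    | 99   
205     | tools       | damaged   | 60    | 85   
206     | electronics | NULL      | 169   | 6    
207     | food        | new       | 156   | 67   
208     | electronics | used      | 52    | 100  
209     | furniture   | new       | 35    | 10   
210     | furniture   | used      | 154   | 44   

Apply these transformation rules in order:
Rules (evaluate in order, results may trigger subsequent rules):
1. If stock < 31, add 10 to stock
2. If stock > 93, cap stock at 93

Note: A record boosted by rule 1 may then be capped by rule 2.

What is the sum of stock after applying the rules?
632

Step 1: Apply rule 1 to records with stock < 31
  - 3 records get bonus of 10
  - Of these, 0 records then exceed 93 and get capped
Step 2: Apply rule 2 to records with stock > 93
  - 3 records (original) are capped
Step 3: Calculate final sum = 632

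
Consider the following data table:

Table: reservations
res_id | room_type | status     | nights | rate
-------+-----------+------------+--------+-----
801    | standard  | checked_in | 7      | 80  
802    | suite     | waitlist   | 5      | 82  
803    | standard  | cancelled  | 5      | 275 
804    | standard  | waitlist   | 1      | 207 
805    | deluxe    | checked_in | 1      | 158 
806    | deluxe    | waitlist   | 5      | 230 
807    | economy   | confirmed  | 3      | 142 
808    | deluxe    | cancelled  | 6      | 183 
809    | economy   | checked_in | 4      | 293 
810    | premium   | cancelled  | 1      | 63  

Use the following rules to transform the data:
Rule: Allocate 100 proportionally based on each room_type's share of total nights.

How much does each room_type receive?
deluxe: 31.58, economy: 18.42, premium: 2.63, standard: 34.21, suite: 13.16

Step 1: Calculate total nights = 38
Step 2: Calculate each room_type's proportion:
  deluxe: 12/38 = 31.58% → 31.58
  economy: 7/38 = 18.42% → 18.42
  premium: 1/38 = 2.63% → 2.63
  standard: 13/38 = 34.21% → 34.21
  suite: 5/38 = 13.16% → 13.16
Step 3: Verify: sum of allocations ≈ 100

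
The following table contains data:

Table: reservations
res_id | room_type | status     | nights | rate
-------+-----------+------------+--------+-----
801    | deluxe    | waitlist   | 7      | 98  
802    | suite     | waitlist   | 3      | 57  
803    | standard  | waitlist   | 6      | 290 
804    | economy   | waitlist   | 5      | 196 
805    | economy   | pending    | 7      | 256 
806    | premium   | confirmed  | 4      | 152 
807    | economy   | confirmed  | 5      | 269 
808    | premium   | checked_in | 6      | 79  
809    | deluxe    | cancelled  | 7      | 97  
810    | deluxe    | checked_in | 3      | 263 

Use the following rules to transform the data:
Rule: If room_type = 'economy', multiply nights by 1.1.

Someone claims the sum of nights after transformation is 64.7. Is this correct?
No, the correct result is 54.7.

Step 1: Calculate the correct sum after transformation
Step 2: Apply multiplier 1.1 to records where room_type = 'economy'
Step 3: Correct result = 54.7
Step 4: Claimed result = 64.7
Step 5: 54.7 ≠ 64.7
Conclusion: The claimed result is incorrect. The correct answer is 54.7.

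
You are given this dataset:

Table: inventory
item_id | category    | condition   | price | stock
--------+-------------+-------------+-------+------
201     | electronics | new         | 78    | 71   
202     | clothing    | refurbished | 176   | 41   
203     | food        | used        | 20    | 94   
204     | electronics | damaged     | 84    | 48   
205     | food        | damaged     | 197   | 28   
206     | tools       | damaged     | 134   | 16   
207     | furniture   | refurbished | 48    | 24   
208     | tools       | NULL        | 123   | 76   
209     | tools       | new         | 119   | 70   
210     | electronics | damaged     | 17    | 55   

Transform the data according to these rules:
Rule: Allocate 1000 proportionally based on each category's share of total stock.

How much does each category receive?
clothing: 78.39, electronics: 332.7, food: 233.27, furniture: 45.89, tools: 309.75

Step 1: Calculate total stock = 523
Step 2: Calculate each category's proportion:
  clothing: 41/523 = 7.84% → 78.39
  electronics: 174/523 = 33.27% → 332.7
  food: 122/523 = 23.33% → 233.27
  furniture: 24/523 = 4.59% → 45.89
  tools: 162/523 = 30.98% → 309.75
Step 3: Verify: sum of allocations ≈ 1000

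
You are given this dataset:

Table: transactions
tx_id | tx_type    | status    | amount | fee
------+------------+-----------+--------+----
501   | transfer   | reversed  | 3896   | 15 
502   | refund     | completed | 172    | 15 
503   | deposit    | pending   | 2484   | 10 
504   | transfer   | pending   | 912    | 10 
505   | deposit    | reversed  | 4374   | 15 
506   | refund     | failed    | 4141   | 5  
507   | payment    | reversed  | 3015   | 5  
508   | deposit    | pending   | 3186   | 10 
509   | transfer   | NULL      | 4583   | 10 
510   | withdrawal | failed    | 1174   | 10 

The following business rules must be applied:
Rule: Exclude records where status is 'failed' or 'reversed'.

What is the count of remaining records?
5

Step 1: Count records to exclude
  - 2 (failed) + 3 (reversed) = 5 records
Step 2: Total records: 10
Step 3: Remaining = 10 - 5 = 5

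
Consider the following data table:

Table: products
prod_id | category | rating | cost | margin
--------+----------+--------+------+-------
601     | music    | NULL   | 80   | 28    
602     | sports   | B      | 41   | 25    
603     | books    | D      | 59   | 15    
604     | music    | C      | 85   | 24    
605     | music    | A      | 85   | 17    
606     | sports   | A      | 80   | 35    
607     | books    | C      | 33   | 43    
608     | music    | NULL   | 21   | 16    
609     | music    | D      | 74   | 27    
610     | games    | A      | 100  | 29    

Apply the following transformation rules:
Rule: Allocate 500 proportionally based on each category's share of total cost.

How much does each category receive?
books: 69.91, games: 75.99, music: 262.16, sports: 91.95

Step 1: Calculate total cost = 658
Step 2: Calculate each category's proportion:
  books: 92/658 = 13.98% → 69.91
  games: 100/658 = 15.20% → 75.99
  music: 345/658 = 52.43% → 262.16
  sports: 121/658 = 18.39% → 91.95
Step 3: Verify: sum of allocations ≈ 500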